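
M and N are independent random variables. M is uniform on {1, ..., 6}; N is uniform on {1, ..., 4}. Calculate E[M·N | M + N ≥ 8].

Outcomes with M + N ≥ 8: (4,4), (5,3), (5,4), (6,2), (6,3), (6,4), each with probability 1/24.
E[M·N | M + N ≥ 8] = (16 + 15 + 20 + 12 + 18 + 24) / 6 = 35/2.

35/2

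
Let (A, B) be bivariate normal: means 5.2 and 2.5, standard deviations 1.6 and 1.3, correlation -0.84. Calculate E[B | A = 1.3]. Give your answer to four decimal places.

E[B | A=x] = μ_B + ρ(σ_B/σ_A)(x − μ_A) for jointly normal variables.
E[B | A=1.3] = 2.5 + (-0.84)·(1.3/1.6)·(1.3 − (5.2)) = 2.5 + (-0.6825)·(-3.9) = 5.1618.

5.1618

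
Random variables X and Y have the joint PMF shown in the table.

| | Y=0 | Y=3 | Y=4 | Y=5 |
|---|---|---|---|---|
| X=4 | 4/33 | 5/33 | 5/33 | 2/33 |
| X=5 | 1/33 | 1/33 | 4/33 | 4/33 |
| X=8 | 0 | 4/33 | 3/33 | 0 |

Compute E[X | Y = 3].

57/10

P(Y = 3) = 10/33.
Σ X·P over the event = 4·(5/33) + 5·(1/33) + 8·(4/33) = 19/11.
E[X | Y = 3] = (19/11) / (10/33) = 57/10.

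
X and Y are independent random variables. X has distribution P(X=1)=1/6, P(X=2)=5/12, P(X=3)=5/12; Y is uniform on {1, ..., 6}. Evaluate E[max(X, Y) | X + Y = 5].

19/6

P(X + Y = 5) = 1/6.
Summing max(X,Y)·P(x,y) over outcomes with X + Y = 5 gives 19/36.
E[max(X, Y) | X + Y = 5] = (19/36) / (1/6) = 19/6.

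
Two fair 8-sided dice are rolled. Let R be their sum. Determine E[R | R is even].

P(R is even) = 1/2.
Σ over the event: 2·1/64 + 4·3/64 + 6·5/64 + 8·7/64 + 10·7/64 + 12·5/64 + 14·3/64 + 16·1/64 = 9/2.
E[R | R is even] = (9/2) / (1/2) = 9.

9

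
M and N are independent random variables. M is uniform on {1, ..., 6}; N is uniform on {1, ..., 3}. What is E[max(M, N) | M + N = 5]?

10/3

Outcomes with M + N = 5: (2,3), (3,2), (4,1), each with probability 1/18.
E[max(M, N) | M + N = 5] = (3 + 3 + 4) / 3 = 10/3.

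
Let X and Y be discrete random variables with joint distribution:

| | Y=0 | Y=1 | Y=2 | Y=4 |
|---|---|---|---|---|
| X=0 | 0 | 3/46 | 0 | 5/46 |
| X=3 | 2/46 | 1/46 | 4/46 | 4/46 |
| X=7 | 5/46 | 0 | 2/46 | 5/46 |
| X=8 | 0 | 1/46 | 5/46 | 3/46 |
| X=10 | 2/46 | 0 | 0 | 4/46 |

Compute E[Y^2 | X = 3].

P(X = 3) = 11/46.
Σ Y^2·P over the event = 0·(2/46) + 1·(1/46) + 4·(4/46) + 16·(4/46) = 81/46.
E[Y^2 | X = 3] = (81/46) / (11/46) = 81/11.

81/11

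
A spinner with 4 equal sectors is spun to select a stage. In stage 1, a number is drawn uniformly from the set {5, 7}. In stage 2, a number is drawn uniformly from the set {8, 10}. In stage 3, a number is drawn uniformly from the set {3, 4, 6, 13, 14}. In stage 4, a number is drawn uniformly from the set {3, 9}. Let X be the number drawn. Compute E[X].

29/4

E[X | stage 1] = (5+7)/2 = 6.
E[X | stage 2] = (8+10)/2 = 9.
E[X | stage 3] = (3+4+6+13+14)/5 = 8.
E[X | stage 4] = (3+9)/2 = 6.
By the law of total expectation,
E[X] = (1/4)·(6) + (1/4)·(9) + (1/4)·(8) + (1/4)·(6) = 29/4.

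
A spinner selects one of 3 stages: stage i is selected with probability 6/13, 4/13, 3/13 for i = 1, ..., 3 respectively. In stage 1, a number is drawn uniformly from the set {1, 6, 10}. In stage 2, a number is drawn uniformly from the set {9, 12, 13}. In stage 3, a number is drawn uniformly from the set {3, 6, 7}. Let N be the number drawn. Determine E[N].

E[N | stage 1] = (1+6+10)/3 = 17/3.
E[N | stage 2] = (9+12+13)/3 = 34/3.
E[N | stage 3] = (3+6+7)/3 = 16/3.
By the law of total expectation,
E[N] = (6/13)·(17/3) + (4/13)·(34/3) + (3/13)·(16/3) = 22/3.

22/3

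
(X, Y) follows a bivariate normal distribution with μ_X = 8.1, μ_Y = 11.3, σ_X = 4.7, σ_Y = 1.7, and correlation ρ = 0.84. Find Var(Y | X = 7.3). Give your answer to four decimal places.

0.8508

The conditional variance in a bivariate normal is σ_Y²(1 − ρ²), independent of x.
Var(Y | X=7.3) = (1.7)²·(1 − (0.84)²) = 2.89·0.2944 = 0.8508.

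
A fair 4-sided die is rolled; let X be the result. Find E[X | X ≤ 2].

3/2

Given X ≤ 2, X is equally likely to be any of {1, 2}.
E[X | X ≤ 2] = (1 + 2) / 2 = 3/2.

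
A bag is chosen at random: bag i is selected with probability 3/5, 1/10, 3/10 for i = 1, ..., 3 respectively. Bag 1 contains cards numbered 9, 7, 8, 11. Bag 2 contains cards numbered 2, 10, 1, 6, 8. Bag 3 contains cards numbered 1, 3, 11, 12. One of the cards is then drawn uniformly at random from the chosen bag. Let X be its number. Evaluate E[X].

E[X | bag 1] = (9+7+8+11)/4 = 35/4.
E[X | bag 2] = (2+10+1+6+8)/5 = 27/5.
E[X | bag 3] = (1+3+11+12)/4 = 27/4.
By the law of total expectation,
E[X] = (3/5)·(35/4) + (1/10)·(27/5) + (3/10)·(27/4) = 1563/200.

1563/200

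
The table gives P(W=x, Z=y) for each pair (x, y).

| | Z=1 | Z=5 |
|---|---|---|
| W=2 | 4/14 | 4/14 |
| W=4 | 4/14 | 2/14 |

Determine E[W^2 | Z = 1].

10

P(Z = 1) = 4/7.
Σ W^2·P over the event = 4·(4/14) + 16·(4/14) = 40/7.
E[W^2 | Z = 1] = (40/7) / (4/7) = 10.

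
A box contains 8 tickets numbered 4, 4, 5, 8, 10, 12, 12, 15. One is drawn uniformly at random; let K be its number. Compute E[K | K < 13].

P(K < 13) = 7/8.
Σ over the event: 4·1/4 + 5·1/8 + 8·1/8 + 10·1/8 + 12·1/4 = 55/8.
E[K | K < 13] = (55/8) / (7/8) = 55/7.

55/7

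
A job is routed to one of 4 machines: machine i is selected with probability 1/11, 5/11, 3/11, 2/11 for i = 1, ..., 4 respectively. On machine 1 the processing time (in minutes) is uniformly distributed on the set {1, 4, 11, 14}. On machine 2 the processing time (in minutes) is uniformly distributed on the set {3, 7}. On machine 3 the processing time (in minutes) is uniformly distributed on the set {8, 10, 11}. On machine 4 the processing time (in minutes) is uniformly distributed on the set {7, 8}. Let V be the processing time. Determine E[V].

E[V | machine 1] = (1+4+11+14)/4 = 15/2.
E[V | machine 2] = (3+7)/2 = 5.
E[V | machine 3] = (8+10+11)/3 = 29/3.
E[V | machine 4] = (7+8)/2 = 15/2.
By the law of total expectation,
E[V] = (1/11)·(15/2) + (5/11)·(5) + (3/11)·(29/3) + (2/11)·(15/2) = 153/22.

153/22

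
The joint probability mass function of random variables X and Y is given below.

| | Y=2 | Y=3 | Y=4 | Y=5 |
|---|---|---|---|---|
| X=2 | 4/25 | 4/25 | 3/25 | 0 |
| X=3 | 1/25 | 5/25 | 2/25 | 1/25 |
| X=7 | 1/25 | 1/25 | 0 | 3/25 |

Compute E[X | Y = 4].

12/5

P(Y = 4) = 1/5.
Summing X·P(X=x,Y=y) over the conditioning event gives 12/25.
E[X | Y = 4] = (12/25) / (1/5) = 12/5.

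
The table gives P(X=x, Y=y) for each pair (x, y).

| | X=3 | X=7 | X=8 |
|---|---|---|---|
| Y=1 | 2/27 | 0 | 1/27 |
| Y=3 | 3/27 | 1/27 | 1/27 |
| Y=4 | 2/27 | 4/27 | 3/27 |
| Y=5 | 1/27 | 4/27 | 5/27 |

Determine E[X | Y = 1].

14/3

P(Y = 1) = 1/9.
Σ X·P over the event = 3·(2/27) + 8·(1/27) = 14/27.
E[X | Y = 1] = (14/27) / (1/9) = 14/3.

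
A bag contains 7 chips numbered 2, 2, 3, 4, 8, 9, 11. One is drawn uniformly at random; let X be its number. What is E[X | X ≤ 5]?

P(X ≤ 5) = 4/7.
Σ over the event: 2·2/7 + 3·1/7 + 4·1/7 = 11/7.
E[X | X ≤ 5] = (11/7) / (4/7) = 11/4.

11/4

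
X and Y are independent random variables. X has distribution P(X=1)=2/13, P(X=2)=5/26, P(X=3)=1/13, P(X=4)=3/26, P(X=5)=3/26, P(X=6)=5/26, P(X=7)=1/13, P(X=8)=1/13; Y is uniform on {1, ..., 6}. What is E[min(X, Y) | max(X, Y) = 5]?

77/29

P(max(X, Y) = 5) = 29/156.
Summing min(X,Y)·P(x,y) over outcomes with max(X, Y) = 5 gives 77/156.
E[min(X, Y) | max(X, Y) = 5] = (77/156) / (29/156) = 77/29.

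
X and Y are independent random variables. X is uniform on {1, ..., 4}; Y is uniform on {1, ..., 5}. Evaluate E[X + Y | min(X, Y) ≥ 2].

P(min(X, Y) ≥ 2) = 3/5.
Summing (X+Y)·P(x,y) over outcomes with min(X, Y) ≥ 2 gives 39/10.
E[X + Y | min(X, Y) ≥ 2] = (39/10) / (3/5) = 13/2.

13/2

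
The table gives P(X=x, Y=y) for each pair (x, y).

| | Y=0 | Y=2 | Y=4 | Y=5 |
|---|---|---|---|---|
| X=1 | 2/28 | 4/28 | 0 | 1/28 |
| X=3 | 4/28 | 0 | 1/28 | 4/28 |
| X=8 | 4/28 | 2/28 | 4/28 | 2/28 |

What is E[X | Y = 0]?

23/5

P(Y = 0) = 5/14.
Σ X·P over the event = 1·(2/28) + 3·(4/28) + 8·(4/28) = 23/14.
E[X | Y = 0] = (23/14) / (5/14) = 23/5.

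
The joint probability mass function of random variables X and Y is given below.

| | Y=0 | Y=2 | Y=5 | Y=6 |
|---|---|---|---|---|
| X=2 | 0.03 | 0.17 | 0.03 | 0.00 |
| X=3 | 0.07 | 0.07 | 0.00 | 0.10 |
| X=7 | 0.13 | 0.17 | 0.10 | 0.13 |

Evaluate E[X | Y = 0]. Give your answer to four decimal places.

5.1304

P(Y = 0) = 0.23.
Σ X·P over the event = 2·(0.03) + 3·(0.07) + 7·(0.13) = 1.18.
E[X | Y = 0] = (1.18) / (0.23) = 5.1304.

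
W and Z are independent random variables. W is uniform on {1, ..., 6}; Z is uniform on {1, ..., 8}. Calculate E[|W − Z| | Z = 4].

P(Z = 4) = 1/8.
Summing |W−Z|·P(x,y) over outcomes with Z = 4 gives 3/16.
E[|W − Z| | Z = 4] = (3/16) / (1/8) = 3/2.

3/2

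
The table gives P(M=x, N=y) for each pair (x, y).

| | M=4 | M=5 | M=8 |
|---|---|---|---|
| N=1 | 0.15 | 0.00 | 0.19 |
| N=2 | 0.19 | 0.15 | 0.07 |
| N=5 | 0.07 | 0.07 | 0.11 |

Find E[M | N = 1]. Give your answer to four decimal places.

6.2353

P(N = 1) = 0.34.
Summing M·P(M=x,N=y) over the conditioning event gives 2.12.
E[M | N = 1] = (2.12) / (0.34) = 6.2353.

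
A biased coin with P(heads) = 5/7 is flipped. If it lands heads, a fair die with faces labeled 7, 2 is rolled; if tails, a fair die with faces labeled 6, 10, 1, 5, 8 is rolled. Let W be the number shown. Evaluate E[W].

E[W | heads] = (7+2)/2 = 9/2.
E[W | tails] = (6+10+1+5+8)/5 = 6.
E[W] = (5/7)·(9/2) + (2/7)·(6) = 69/14.

69/14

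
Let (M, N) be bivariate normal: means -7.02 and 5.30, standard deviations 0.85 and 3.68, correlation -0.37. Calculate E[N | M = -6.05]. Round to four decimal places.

E[N | M=x] = μ_N + ρ(σ_N/σ_M)(x − μ_M) for jointly normal variables.
E[N | M=-6.05] = 5.30 + (-0.37)·(3.68/0.85)·(-6.05 − (-7.02)) = 5.30 + (-1.6019)·(0.97) = 3.7462.

3.7462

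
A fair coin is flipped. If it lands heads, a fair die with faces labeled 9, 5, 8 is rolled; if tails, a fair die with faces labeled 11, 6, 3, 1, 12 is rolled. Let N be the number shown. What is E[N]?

209/30

E[N | heads] = (9+5+8)/3 = 22/3.
E[N | tails] = (11+6+3+1+12)/5 = 33/5.
E[N] = (1/2)·(22/3) + (1/2)·(33/5) = 209/30.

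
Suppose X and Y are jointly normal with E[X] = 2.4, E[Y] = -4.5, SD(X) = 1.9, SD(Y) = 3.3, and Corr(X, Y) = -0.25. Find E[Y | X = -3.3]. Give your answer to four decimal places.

The regression of Y on X has slope ρ·σ_Y/σ_X and passes through (μ_X, μ_Y).
E[Y | X=-3.3] = -4.5 + (-0.25)·(3.3/1.9)·(-3.3 − (2.4)) = -4.5 + (-0.43421)·(-5.7) = -2.0250.

-2.0250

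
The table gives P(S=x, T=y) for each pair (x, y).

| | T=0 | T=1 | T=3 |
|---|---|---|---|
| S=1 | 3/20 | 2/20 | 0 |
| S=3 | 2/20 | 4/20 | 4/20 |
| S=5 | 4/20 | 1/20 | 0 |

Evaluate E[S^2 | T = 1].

9

P(T = 1) = 7/20.
Σ S^2·P over the event = 1·(2/20) + 9·(4/20) + 25·(1/20) = 63/20.
E[S^2 | T = 1] = (63/20) / (7/20) = 9.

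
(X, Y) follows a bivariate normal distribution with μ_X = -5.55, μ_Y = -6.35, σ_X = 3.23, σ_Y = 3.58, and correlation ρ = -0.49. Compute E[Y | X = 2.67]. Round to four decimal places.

For a bivariate normal, E[Y | X=x] = μ_Y + ρ·(σ_Y/σ_X)·(x − μ_X).
E[Y | X=2.67] = -6.35 + (-0.49)·(3.58/3.23)·(2.67 − (-5.55)) = -6.35 + (-0.543096)·(8.22) = -10.8142.

-10.8142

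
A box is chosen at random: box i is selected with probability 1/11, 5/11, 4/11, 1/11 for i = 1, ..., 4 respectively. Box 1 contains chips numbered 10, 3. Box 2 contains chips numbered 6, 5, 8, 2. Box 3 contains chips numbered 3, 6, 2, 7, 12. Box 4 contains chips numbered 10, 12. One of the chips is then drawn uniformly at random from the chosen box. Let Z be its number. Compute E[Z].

E[Z | box 1] = (10+3)/2 = 13/2.
E[Z | box 2] = (6+5+8+2)/4 = 21/4.
E[Z | box 3] = (3+6+2+7+12)/5 = 6.
E[Z | box 4] = (10+12)/2 = 11.
E[Z] = (1/11)·(13/2) + (5/11)·(21/4) + (4/11)·(6) + (1/11)·(11) = 271/44.

271/44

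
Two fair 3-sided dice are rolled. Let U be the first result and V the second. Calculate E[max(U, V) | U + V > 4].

3

Outcomes with U + V > 4: (2,3), (3,2), (3,3), each with probability 1/9.
E[max(U, V) | U + V > 4] = (3 + 3 + 3) / 3 = 3.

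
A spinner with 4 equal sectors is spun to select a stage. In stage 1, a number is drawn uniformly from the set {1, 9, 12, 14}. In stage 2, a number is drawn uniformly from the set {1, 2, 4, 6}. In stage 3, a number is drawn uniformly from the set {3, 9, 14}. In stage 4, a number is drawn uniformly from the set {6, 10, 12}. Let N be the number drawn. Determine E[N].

E[N | stage 1] = (1+9+12+14)/4 = 9.
E[N | stage 2] = (1+2+4+6)/4 = 13/4.
E[N | stage 3] = (3+9+14)/3 = 26/3.
E[N | stage 4] = (6+10+12)/3 = 28/3.
By the law of total expectation,
E[N] = (1/4)·(9) + (1/4)·(13/4) + (1/4)·(26/3) + (1/4)·(28/3) = 121/16.

121/16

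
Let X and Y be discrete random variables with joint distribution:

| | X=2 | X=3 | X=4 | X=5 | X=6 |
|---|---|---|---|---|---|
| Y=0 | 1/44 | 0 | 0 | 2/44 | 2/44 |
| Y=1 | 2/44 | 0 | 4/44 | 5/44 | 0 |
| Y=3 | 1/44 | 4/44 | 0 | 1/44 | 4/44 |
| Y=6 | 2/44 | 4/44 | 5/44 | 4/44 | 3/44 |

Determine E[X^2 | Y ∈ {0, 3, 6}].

P(Y ∈ {0, 3, 6}) = 3/4.
Summing X^2·P(X=x,Y=y) over the conditioning event gives 667/44.
E[X^2 | Y ∈ {0, 3, 6}] = (667/44) / (3/4) = 667/33.

667/33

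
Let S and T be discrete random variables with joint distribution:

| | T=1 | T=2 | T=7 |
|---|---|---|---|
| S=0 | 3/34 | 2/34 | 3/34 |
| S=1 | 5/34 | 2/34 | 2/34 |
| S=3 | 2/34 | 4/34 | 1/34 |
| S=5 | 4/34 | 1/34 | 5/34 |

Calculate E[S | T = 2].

P(T = 2) = 9/34.
Σ S·P over the event = 0·(2/34) + 1·(2/34) + 3·(4/34) + 5·(1/34) = 19/34.
E[S | T = 2] = (19/34) / (9/34) = 19/9.

19/9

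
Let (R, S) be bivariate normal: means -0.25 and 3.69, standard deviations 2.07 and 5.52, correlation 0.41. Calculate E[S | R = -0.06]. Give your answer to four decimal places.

3.8977

E[S | R=x] = μ_S + ρ(σ_S/σ_R)(x − μ_R) for jointly normal variables.
E[S | R=-0.06] = 3.69 + (0.41)·(5.52/2.07)·(-0.06 − (-0.25)) = 3.69 + (1.0933)·(0.19) = 3.8977.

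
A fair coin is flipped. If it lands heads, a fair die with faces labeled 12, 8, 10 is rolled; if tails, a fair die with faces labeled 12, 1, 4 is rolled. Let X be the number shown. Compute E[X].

47/6

E[X | heads] = (12+8+10)/3 = 10.
E[X | tails] = (12+1+4)/3 = 17/3.
E[X] = (1/2)·(10) + (1/2)·(17/3) = 47/6.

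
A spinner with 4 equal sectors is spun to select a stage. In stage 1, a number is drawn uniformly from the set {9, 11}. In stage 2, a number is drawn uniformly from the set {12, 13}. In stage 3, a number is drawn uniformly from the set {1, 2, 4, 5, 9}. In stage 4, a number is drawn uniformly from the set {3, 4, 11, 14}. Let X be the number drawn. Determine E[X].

E[X | stage 1] = (9+11)/2 = 10.
E[X | stage 2] = (12+13)/2 = 25/2.
E[X | stage 3] = (1+2+4+5+9)/5 = 21/5.
E[X | stage 4] = (3+4+11+14)/4 = 8.
E[X] = (1/4)·(10) + (1/4)·(25/2) + (1/4)·(21/5) + (1/4)·(8) = 347/40.

347/40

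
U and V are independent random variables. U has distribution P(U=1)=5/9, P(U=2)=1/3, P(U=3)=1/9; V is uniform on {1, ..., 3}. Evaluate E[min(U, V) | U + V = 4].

P(U + V = 4) = 1/3.
Summing min(U,V)·P(x,y) over outcomes with U + V = 4 gives 4/9.
E[min(U, V) | U + V = 4] = (4/9) / (1/3) = 4/3.

4/3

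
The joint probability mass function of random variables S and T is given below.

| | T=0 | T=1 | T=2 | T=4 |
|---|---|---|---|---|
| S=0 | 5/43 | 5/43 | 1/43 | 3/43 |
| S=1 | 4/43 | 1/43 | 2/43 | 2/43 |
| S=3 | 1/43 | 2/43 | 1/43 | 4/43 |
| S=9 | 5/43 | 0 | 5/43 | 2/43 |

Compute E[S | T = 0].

P(T = 0) = 15/43.
Σ S·P over the event = 0·(5/43) + 1·(4/43) + 3·(1/43) + 9·(5/43) = 52/43.
E[S | T = 0] = (52/43) / (15/43) = 52/15.

52/15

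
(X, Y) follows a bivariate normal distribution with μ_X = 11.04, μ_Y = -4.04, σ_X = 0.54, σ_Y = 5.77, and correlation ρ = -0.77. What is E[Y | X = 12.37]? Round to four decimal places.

For a bivariate normal, E[Y | X=x] = μ_Y + ρ·(σ_Y/σ_X)·(x − μ_X).
E[Y | X=12.37] = -4.04 + (-0.77)·(5.77/0.54)·(12.37 − (11.04)) = -4.04 + (-8.2276)·(1.33) = -14.9827.

-14.9827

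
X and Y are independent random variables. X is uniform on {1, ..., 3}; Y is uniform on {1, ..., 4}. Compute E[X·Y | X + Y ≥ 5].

15/2

P(X + Y ≥ 5) = 1/2.
Summing XY·P(x,y) over outcomes with X + Y ≥ 5 gives 15/4.
E[X·Y | X + Y ≥ 5] = (15/4) / (1/2) = 15/2.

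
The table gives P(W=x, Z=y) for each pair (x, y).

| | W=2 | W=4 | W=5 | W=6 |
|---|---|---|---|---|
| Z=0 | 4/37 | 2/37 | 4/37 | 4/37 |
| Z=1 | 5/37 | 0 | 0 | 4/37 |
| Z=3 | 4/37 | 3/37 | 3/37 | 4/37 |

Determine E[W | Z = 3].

59/14

P(Z = 3) = 14/37.
Σ W·P over the event = 2·(4/37) + 4·(3/37) + 5·(3/37) + 6·(4/37) = 59/37.
E[W | Z = 3] = (59/37) / (14/37) = 59/14.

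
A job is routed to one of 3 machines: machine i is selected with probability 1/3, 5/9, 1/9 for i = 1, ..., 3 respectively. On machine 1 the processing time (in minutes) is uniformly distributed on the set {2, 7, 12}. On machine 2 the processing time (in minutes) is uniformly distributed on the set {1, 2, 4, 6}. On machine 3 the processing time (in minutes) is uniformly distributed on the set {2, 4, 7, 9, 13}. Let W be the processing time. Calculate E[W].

E[W | machine 1] = (2+7+12)/3 = 7.
E[W | machine 2] = (1+2+4+6)/4 = 13/4.
E[W | machine 3] = (2+4+7+9+13)/5 = 7.
E[W] = (1/3)·(7) + (5/9)·(13/4) + (1/9)·(7) = 59/12.

59/12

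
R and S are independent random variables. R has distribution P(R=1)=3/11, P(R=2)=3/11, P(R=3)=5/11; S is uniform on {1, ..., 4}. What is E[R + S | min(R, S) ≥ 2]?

P(min(R, S) ≥ 2) = 6/11.
Summing (R+S)·P(x,y) over outcomes with min(R, S) ≥ 2 gives 135/44.
E[R + S | min(R, S) ≥ 2] = (135/44) / (6/11) = 45/8.

45/8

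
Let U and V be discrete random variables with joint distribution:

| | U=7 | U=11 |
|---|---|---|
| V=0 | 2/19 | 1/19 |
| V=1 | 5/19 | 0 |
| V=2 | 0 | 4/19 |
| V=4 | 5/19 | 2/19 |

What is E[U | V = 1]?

P(V = 1) = 5/19.
Summing U·P(U=x,V=y) over the conditioning event gives 35/19.
E[U | V = 1] = (35/19) / (5/19) = 7.

7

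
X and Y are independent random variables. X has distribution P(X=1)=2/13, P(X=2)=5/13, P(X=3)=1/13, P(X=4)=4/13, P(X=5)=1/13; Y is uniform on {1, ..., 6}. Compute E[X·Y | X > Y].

165/23

P(X > Y) = 23/78.
Summing XY·P(x,y) over outcomes with X > Y gives 55/26.
E[X·Y | X > Y] = (55/26) / (23/78) = 165/23.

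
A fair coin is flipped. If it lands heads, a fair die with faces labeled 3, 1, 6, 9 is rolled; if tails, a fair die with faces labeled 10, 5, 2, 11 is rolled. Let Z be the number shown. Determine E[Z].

E[Z | heads] = (3+1+6+9)/4 = 19/4.
E[Z | tails] = (10+5+2+11)/4 = 7.
E[Z] = (1/2)·(19/4) + (1/2)·(7) = 47/8.

47/8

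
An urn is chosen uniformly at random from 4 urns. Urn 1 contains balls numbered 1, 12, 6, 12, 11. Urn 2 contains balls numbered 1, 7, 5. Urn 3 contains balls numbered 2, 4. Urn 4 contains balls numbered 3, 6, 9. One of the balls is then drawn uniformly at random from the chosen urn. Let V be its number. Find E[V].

E[V | urn 1] = (1+12+6+12+11)/5 = 42/5.
E[V | urn 2] = (1+7+5)/3 = 13/3.
E[V | urn 3] = (2+4)/2 = 3.
E[V | urn 4] = (3+6+9)/3 = 6.
By the law of total expectation,
E[V] = (1/4)·(42/5) + (1/4)·(13/3) + (1/4)·(3) + (1/4)·(6) = 163/30.

163/30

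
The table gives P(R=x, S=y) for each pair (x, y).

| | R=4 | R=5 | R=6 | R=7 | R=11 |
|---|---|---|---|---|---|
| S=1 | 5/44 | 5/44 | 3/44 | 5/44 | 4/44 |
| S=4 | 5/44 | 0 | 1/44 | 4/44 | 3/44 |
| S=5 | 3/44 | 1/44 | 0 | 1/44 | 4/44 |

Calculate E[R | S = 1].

P(S = 1) = 1/2.
Σ R·P over the event = 4·(5/44) + 5·(5/44) + 6·(3/44) + 7·(5/44) + 11·(4/44) = 71/22.
E[R | S = 1] = (71/22) / (1/2) = 71/11.

71/11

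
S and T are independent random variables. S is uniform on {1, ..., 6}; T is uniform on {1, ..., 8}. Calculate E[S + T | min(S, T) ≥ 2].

P(min(S, T) ≥ 2) = 35/48.
Summing (S+T)·P(x,y) over outcomes with min(S, T) ≥ 2 gives 105/16.
E[S + T | min(S, T) ≥ 2] = (105/16) / (35/48) = 9.

9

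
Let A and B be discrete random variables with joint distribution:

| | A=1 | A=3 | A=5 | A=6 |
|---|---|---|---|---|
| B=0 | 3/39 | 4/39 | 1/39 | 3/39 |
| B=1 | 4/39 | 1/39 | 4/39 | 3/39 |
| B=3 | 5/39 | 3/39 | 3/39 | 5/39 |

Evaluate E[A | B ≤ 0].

P(B ≤ 0) = 11/39.
Σ A·P over the event = 1·(3/39) + 3·(4/39) + 5·(1/39) + 6·(3/39) = 38/39.
E[A | B ≤ 0] = (38/39) / (11/39) = 38/11.

38/11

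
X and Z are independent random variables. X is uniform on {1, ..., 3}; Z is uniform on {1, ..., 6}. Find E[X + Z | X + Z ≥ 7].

Outcomes with X + Z ≥ 7: (1,6), (2,5), (2,6), (3,4), (3,5), (3,6), each with probability 1/18.
E[X + Z | X + Z ≥ 7] = (7 + 7 + 8 + 7 + 8 + 9) / 6 = 23/3.

23/3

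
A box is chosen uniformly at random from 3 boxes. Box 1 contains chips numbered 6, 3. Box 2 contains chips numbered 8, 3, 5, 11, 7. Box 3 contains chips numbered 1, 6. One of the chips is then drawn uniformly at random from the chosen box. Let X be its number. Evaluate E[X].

74/15

E[X | box 1] = (6+3)/2 = 9/2.
E[X | box 2] = (8+3+5+11+7)/5 = 34/5.
E[X | box 3] = (1+6)/2 = 7/2.
E[X] = (1/3)·(9/2) + (1/3)·(34/5) + (1/3)·(7/2) = 74/15.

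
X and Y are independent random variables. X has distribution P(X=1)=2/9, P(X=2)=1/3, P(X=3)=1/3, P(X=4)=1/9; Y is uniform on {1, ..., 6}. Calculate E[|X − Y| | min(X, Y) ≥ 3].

11/8

P(min(X, Y) ≥ 3) = 8/27.
Summing |X−Y|·P(x,y) over outcomes with min(X, Y) ≥ 3 gives 11/27.
E[|X − Y| | min(X, Y) ≥ 3] = (11/27) / (8/27) = 11/8.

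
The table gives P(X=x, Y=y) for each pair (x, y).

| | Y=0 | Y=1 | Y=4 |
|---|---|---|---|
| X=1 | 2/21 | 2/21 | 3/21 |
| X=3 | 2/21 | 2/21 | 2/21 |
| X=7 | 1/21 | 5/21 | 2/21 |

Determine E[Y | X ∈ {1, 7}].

9/5

P(X ∈ {1, 7}) = 5/7.
Σ Y·P over the event = 0·(2/21) + 1·(2/21) + 4·(3/21) + 0·(1/21) + 1·(5/21) + 4·(2/21) = 9/7.
E[Y | X ∈ {1, 7}] = (9/7) / (5/7) = 9/5.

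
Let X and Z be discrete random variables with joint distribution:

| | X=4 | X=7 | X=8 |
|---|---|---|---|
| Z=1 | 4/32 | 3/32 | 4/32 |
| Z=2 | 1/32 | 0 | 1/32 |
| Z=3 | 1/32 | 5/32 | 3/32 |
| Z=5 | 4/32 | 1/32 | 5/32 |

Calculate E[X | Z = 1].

69/11

P(Z = 1) = 11/32.
Σ X·P over the event = 4·(4/32) + 7·(3/32) + 8·(4/32) = 69/32.
E[X | Z = 1] = (69/32) / (11/32) = 69/11.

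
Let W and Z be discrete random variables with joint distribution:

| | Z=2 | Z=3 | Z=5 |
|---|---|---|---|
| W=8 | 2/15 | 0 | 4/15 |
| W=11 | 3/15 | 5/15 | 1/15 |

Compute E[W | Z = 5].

43/5

P(Z = 5) = 1/3.
Summing W·P(W=x,Z=y) over the conditioning event gives 43/15.
E[W | Z = 5] = (43/15) / (1/3) = 43/5.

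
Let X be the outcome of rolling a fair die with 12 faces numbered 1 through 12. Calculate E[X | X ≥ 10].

11

Given X ≥ 10, X is equally likely to be any of {10, 11, 12}.
E[X | X ≥ 10] = (10 + 11 + 12) / 3 = 11.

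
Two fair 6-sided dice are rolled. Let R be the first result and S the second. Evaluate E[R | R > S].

P(R > S) = 5/12.
Summing R·P(x,y) over outcomes with R > S gives 35/18.
E[R | R > S] = (35/18) / (5/12) = 14/3.

14/3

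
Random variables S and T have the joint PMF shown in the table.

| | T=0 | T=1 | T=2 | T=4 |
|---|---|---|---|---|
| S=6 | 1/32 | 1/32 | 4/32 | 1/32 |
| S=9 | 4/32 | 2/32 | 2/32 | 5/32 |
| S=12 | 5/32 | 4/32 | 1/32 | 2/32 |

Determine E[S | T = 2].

54/7

P(T = 2) = 7/32.
Σ S·P over the event = 6·(4/32) + 9·(2/32) + 12·(1/32) = 27/16.
E[S | T = 2] = (27/16) / (7/32) = 54/7.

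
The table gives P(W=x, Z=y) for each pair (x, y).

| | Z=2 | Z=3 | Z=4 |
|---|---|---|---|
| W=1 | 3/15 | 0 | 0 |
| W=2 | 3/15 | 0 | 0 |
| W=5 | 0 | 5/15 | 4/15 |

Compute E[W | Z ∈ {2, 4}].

29/10

P(Z ∈ {2, 4}) = 2/3.
Summing W·P(W=x,Z=y) over the conditioning event gives 29/15.
E[W | Z ∈ {2, 4}] = (29/15) / (2/3) = 29/10.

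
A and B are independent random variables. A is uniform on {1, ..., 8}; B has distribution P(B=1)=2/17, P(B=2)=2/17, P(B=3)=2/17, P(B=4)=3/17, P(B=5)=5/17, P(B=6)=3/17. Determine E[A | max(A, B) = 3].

12/5

P(max(A, B) = 3) = 5/68.
Summing A·P(x,y) over outcomes with max(A, B) = 3 gives 3/17.
E[A | max(A, B) = 3] = (3/17) / (5/68) = 12/5.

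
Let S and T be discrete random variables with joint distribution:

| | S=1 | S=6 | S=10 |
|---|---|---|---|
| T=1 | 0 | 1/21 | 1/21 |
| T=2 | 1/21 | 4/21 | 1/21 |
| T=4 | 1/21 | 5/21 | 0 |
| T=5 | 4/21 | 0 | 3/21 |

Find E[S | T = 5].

P(T = 5) = 1/3.
Summing S·P(S=x,T=y) over the conditioning event gives 34/21.
E[S | T = 5] = (34/21) / (1/3) = 34/7.

34/7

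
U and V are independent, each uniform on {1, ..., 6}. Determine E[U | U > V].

14/3

P(U > V) = 5/12.
Summing U·P(x,y) over outcomes with U > V gives 35/18.
E[U | U > V] = (35/18) / (5/12) = 14/3.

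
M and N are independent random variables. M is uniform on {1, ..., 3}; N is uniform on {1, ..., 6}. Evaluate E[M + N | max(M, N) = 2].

Outcomes with max(M, N) = 2: (1,2), (2,1), (2,2), each with probability 1/18.
E[M + N | max(M, N) = 2] = (3 + 3 + 4) / 3 = 10/3.

10/3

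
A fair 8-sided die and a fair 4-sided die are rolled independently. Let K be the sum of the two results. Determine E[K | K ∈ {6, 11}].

P(K ∈ {6, 11}) = 3/16.
Σ over the event: 6·1/8 + 11·1/16 = 23/16.
E[K | K ∈ {6, 11}] = (23/16) / (3/16) = 23/3.

23/3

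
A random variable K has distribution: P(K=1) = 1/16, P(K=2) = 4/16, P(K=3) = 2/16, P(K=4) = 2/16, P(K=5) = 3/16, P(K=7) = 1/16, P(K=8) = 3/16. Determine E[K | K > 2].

60/11

P(K > 2) = 11/16.
Σ over the event: 3·1/8 + 4·1/8 + 5·3/16 + 7·1/16 + 8·3/16 = 15/4.
E[K | K > 2] = (15/4) / (11/16) = 60/11.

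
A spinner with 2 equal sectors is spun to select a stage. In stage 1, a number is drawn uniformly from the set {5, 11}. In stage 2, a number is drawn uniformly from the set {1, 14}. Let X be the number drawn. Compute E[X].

E[X | stage 1] = (5+11)/2 = 8.
E[X | stage 2] = (1+14)/2 = 15/2.
By the law of total expectation,
E[X] = (1/2)·(8) + (1/2)·(15/2) = 31/4.

31/4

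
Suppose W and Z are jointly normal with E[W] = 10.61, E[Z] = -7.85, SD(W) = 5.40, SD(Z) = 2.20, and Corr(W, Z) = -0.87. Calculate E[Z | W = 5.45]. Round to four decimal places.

-6.0211

E[Z | W=x] = μ_Z + ρ(σ_Z/σ_W)(x − μ_W) for jointly normal variables.
E[Z | W=5.45] = -7.85 + (-0.87)·(2.20/5.40)·(5.45 − (10.61)) = -7.85 + (-0.35444)·(-5.16) = -6.0211.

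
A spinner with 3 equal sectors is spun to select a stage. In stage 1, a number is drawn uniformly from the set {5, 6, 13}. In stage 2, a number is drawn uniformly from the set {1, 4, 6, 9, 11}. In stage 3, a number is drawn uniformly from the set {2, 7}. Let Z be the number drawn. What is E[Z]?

187/30

E[Z | stage 1] = (5+6+13)/3 = 8.
E[Z | stage 2] = (1+4+6+9+11)/5 = 31/5.
E[Z | stage 3] = (2+7)/2 = 9/2.
By the law of total expectation,
E[Z] = (1/3)·(8) + (1/3)·(31/5) + (1/3)·(9/2) = 187/30.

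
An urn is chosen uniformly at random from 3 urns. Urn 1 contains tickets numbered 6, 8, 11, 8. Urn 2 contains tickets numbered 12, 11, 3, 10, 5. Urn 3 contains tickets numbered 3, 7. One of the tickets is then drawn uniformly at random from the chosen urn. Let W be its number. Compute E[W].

E[W | urn 1] = (6+8+11+8)/4 = 33/4.
E[W | urn 2] = (12+11+3+10+5)/5 = 41/5.
E[W | urn 3] = (3+7)/2 = 5.
By the law of total expectation,
E[W] = (1/3)·(33/4) + (1/3)·(41/5) + (1/3)·(5) = 143/20.

143/20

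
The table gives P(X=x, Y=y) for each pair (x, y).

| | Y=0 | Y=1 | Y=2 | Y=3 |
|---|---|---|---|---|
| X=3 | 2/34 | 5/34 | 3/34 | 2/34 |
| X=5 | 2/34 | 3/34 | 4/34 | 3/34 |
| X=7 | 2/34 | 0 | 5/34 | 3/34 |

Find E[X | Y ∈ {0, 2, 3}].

P(Y ∈ {0, 2, 3}) = 13/17.
Summing X·P(X=x,Y=y) over the conditioning event gives 4.
E[X | Y ∈ {0, 2, 3}] = (4) / (13/17) = 68/13.

68/13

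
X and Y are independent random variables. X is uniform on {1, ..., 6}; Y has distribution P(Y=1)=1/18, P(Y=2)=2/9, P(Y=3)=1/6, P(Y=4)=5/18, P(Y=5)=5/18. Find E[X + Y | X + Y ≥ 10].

31/3

P(X + Y ≥ 10) = 5/36.
Summing (X+Y)·P(x,y) over outcomes with X + Y ≥ 10 gives 155/108.
E[X + Y | X + Y ≥ 10] = (155/108) / (5/36) = 31/3.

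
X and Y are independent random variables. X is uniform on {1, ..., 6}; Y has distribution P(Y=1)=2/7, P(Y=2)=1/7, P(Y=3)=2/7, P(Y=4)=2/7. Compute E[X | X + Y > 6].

89/18

P(X + Y > 6) = 3/7.
Summing X·P(x,y) over outcomes with X + Y > 6 gives 89/42.
E[X | X + Y > 6] = (89/42) / (3/7) = 89/18.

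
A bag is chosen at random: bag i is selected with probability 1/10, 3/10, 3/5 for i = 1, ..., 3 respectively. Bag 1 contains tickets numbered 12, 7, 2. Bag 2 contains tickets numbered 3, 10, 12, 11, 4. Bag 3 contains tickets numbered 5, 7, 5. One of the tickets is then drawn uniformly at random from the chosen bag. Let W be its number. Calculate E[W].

E[W | bag 1] = (12+7+2)/3 = 7.
E[W | bag 2] = (3+10+12+11+4)/5 = 8.
E[W | bag 3] = (5+7+5)/3 = 17/3.
By the law of total expectation,
E[W] = (1/10)·(7) + (3/10)·(8) + (3/5)·(17/3) = 13/2.

13/2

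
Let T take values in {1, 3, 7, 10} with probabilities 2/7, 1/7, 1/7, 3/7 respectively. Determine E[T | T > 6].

37/4

P(T > 6) = 4/7.
Σ over the event: 7·1/7 + 10·3/7 = 37/7.
E[T | T > 6] = (37/7) / (4/7) = 37/4.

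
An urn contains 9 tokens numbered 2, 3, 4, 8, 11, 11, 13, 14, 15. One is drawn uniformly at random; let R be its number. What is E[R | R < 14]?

52/7

P(R < 14) = 7/9.
Σ over the event: 2·1/9 + 3·1/9 + 4·1/9 + 8·1/9 + 11·2/9 + 13·1/9 = 52/9.
E[R | R < 14] = (52/9) / (7/9) = 52/7.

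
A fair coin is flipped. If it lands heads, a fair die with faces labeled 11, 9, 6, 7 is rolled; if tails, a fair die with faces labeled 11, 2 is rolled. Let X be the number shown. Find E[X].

59/8

E[X | heads] = (11+9+6+7)/4 = 33/4.
E[X | tails] = (11+2)/2 = 13/2.
E[X] = (1/2)·(33/4) + (1/2)·(13/2) = 59/8.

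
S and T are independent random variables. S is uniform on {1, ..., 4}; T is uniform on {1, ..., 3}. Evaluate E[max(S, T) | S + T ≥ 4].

29/9

Outcomes with S + T ≥ 4: (1,3), (2,2), (2,3), (3,1), (3,2), (3,3), (4,1), (4,2), (4,3), each with probability 1/12.
E[max(S, T) | S + T ≥ 4] = (3 + 2 + 3 + 3 + 3 + 3 + 4 + 4 + 4) / 9 = 29/9.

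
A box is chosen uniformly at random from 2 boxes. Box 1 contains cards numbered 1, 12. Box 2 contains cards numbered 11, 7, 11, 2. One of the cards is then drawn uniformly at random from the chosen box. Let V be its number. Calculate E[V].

57/8

E[V | box 1] = (1+12)/2 = 13/2.
E[V | box 2] = (11+7+11+2)/4 = 31/4.
E[V] = (1/2)·(13/2) + (1/2)·(31/4) = 57/8.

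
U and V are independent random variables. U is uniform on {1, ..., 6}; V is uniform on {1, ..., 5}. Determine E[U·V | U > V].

P(U > V) = 1/2.
Summing UV·P(x,y) over outcomes with U > V gives 35/6.
E[U·V | U > V] = (35/6) / (1/2) = 35/3.

35/3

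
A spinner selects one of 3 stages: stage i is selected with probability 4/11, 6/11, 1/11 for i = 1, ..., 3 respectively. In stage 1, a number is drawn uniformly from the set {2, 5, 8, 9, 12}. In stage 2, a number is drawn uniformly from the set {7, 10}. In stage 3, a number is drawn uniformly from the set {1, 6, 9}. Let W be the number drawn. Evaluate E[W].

E[W | stage 1] = (2+5+8+9+12)/5 = 36/5.
E[W | stage 2] = (7+10)/2 = 17/2.
E[W | stage 3] = (1+6+9)/3 = 16/3.
By the law of total expectation,
E[W] = (4/11)·(36/5) + (6/11)·(17/2) + (1/11)·(16/3) = 1277/165.

1277/165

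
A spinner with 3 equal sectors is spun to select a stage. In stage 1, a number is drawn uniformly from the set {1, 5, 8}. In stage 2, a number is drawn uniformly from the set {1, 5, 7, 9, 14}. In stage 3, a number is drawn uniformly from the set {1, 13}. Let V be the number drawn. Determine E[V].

283/45

E[V | stage 1] = (1+5+8)/3 = 14/3.
E[V | stage 2] = (1+5+7+9+14)/5 = 36/5.
E[V | stage 3] = (1+13)/2 = 7.
E[V] = (1/3)·(14/3) + (1/3)·(36/5) + (1/3)·(7) = 283/45.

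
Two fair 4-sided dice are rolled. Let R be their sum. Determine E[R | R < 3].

2

P(R < 3) = 1/16.
Σ over the event: 2·1/16 = 1/8.
E[R | R < 3] = (1/8) / (1/16) = 2.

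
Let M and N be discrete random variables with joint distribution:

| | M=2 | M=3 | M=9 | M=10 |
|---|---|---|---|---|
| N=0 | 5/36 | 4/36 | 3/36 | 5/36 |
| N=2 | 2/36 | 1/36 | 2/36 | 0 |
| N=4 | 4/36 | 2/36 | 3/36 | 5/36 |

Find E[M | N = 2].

5

P(N = 2) = 5/36.
Summing M·P(M=x,N=y) over the conditioning event gives 25/36.
E[M | N = 2] = (25/36) / (5/36) = 5.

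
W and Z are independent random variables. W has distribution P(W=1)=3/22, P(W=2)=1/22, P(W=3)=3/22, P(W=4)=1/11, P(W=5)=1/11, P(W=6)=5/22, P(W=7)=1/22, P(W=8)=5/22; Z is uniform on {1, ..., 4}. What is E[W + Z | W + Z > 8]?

P(W + Z > 8) = 35/88.
Summing (W+Z)·P(x,y) over outcomes with W + Z > 8 gives 353/88.
E[W + Z | W + Z > 8] = (353/88) / (35/88) = 353/35.

353/35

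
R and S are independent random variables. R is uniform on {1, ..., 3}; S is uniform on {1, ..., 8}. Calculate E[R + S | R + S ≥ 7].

P(R + S ≥ 7) = 1/2.
Summing (R+S)·P(x,y) over outcomes with R + S ≥ 7 gives 103/24.
E[R + S | R + S ≥ 7] = (103/24) / (1/2) = 103/12.

103/12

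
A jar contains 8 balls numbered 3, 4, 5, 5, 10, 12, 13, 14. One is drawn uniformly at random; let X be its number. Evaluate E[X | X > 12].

27/2

P(X > 12) = 1/4.
Σ over the event: 13·1/8 + 14·1/8 = 27/8.
E[X | X > 12] = (27/8) / (1/4) = 27/2.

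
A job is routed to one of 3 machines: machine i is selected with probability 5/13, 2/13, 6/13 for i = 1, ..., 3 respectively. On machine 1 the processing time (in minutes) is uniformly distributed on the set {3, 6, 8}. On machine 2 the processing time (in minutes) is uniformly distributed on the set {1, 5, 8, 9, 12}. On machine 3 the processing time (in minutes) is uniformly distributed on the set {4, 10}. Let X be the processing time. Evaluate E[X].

E[X | machine 1] = (3+6+8)/3 = 17/3.
E[X | machine 2] = (1+5+8+9+12)/5 = 7.
E[X | machine 3] = (4+10)/2 = 7.
By the law of total expectation,
E[X] = (5/13)·(17/3) + (2/13)·(7) + (6/13)·(7) = 253/39.

253/39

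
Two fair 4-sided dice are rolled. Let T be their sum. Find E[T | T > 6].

P(T > 6) = 3/16.
Σ over the event: 7·1/8 + 8·1/16 = 11/8.
E[T | T > 6] = (11/8) / (3/16) = 22/3.

22/3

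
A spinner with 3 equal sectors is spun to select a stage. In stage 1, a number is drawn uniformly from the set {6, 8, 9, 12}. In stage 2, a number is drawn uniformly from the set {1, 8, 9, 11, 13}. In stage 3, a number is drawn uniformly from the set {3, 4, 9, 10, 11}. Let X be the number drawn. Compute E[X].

E[X | stage 1] = (6+8+9+12)/4 = 35/4.
E[X | stage 2] = (1+8+9+11+13)/5 = 42/5.
E[X | stage 3] = (3+4+9+10+11)/5 = 37/5.
E[X] = (1/3)·(35/4) + (1/3)·(42/5) + (1/3)·(37/5) = 491/60.

491/60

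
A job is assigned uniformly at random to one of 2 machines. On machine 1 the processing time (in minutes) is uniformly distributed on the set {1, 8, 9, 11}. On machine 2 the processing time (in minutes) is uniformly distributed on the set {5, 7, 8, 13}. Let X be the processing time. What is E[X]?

31/4

E[X | machine 1] = (1+8+9+11)/4 = 29/4.
E[X | machine 2] = (5+7+8+13)/4 = 33/4.
E[X] = (1/2)·(29/4) + (1/2)·(33/4) = 31/4.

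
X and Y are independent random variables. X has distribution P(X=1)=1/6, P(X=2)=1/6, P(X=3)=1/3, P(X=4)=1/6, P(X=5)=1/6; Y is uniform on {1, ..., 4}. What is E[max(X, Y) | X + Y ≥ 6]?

P(X + Y ≥ 6) = 1/2.
Summing max(X,Y)·P(x,y) over outcomes with X + Y ≥ 6 gives 25/12.
E[max(X, Y) | X + Y ≥ 6] = (25/12) / (1/2) = 25/6.

25/6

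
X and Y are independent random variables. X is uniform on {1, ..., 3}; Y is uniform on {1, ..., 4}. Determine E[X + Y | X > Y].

4

Outcomes with X > Y: (2,1), (3,1), (3,2), each with probability 1/12.
E[X + Y | X > Y] = (3 + 4 + 5) / 3 = 4.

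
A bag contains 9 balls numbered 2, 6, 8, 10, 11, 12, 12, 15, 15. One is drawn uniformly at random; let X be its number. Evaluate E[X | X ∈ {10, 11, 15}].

P(X ∈ {10, 11, 15}) = 4/9.
Σ over the event: 10·1/9 + 11·1/9 + 15·2/9 = 17/3.
E[X | X ∈ {10, 11, 15}] = (17/3) / (4/9) = 51/4.

51/4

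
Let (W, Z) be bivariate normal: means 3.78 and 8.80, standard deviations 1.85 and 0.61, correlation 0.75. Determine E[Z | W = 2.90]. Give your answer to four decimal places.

For a bivariate normal, E[Z | W=x] = μ_Z + ρ·(σ_Z/σ_W)·(x − μ_W).
E[Z | W=2.90] = 8.80 + (0.75)·(0.61/1.85)·(2.90 − (3.78)) = 8.80 + (0.2473)·(-0.88) = 8.5824.

8.5824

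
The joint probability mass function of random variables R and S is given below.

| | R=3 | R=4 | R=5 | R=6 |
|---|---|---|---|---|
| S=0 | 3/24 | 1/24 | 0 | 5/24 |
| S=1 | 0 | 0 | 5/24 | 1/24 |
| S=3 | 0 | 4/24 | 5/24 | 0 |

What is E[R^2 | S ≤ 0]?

P(S ≤ 0) = 3/8.
Σ R^2·P over the event = 9·(3/24) + 16·(1/24) + 36·(5/24) = 223/24.
E[R^2 | S ≤ 0] = (223/24) / (3/8) = 223/9.

223/9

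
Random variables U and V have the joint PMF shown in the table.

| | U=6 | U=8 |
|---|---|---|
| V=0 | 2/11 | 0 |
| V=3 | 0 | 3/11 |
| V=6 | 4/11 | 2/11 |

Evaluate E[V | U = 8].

P(U = 8) = 5/11.
Σ V·P over the event = 3·(3/11) + 6·(2/11) = 21/11.
E[V | U = 8] = (21/11) / (5/11) = 21/5.

21/5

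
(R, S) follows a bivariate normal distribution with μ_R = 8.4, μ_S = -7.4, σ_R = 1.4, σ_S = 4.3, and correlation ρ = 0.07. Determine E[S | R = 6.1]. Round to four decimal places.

-7.8945

For a bivariate normal, E[S | R=x] = μ_S + ρ·(σ_S/σ_R)·(x − μ_R).
E[S | R=6.1] = -7.4 + (0.07)·(4.3/1.4)·(6.1 − (8.4)) = -7.4 + (0.215)·(-2.3) = -7.8945.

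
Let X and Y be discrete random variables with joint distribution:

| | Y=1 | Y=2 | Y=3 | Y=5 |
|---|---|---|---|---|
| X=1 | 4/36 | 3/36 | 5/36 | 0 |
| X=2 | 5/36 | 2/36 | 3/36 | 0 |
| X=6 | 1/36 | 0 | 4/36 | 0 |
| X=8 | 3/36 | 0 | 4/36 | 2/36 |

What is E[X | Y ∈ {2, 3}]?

74/21

P(Y ∈ {2, 3}) = 7/12.
Σ X·P over the event = 1·(3/36) + 1·(5/36) + 2·(2/36) + 2·(3/36) + 6·(4/36) + 8·(4/36) = 37/18.
E[X | Y ∈ {2, 3}] = (37/18) / (7/12) = 74/21.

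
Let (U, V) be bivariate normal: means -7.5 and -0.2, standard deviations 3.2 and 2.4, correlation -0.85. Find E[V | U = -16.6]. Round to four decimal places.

5.6013

E[V | U=x] = μ_V + ρ(σ_V/σ_U)(x − μ_U) for jointly normal variables.
E[V | U=-16.6] = -0.2 + (-0.85)·(2.4/3.2)·(-16.6 − (-7.5)) = -0.2 + (-0.6375)·(-9.1) = 5.6013.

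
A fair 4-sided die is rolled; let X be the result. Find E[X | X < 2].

1

Given X < 2, X is equally likely to be any of {1}.
E[X | X < 2] = (1) / 1 = 1.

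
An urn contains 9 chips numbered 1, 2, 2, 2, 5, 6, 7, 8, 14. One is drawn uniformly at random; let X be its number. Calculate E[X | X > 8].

P(X > 8) = 1/9.
Σ over the event: 14·1/9 = 14/9.
E[X | X > 8] = (14/9) / (1/9) = 14.

14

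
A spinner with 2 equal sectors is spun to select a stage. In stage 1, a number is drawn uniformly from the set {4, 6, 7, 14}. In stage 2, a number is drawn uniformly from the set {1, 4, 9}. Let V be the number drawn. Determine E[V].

149/24

E[V | stage 1] = (4+6+7+14)/4 = 31/4.
E[V | stage 2] = (1+4+9)/3 = 14/3.
By the law of total expectation,
E[V] = (1/2)·(31/4) + (1/2)·(14/3) = 149/24.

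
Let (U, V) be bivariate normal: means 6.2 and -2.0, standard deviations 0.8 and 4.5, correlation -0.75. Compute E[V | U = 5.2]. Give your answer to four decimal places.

2.2188

E[V | U=x] = μ_V + ρ(σ_V/σ_U)(x − μ_U) for jointly normal variables.
E[V | U=5.2] = -2.0 + (-0.75)·(4.5/0.8)·(5.2 − (6.2)) = -2.0 + (-4.2188)·(-1) = 2.2188.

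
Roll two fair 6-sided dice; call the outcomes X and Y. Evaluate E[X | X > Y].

14/3

P(X > Y) = 5/12.
Summing X·P(x,y) over outcomes with X > Y gives 35/18.
E[X | X > Y] = (35/18) / (5/12) = 14/3.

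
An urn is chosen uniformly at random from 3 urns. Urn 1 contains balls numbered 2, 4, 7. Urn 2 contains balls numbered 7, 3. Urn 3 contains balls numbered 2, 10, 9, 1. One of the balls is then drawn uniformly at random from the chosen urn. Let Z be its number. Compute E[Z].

E[Z | urn 1] = (2+4+7)/3 = 13/3.
E[Z | urn 2] = (7+3)/2 = 5.
E[Z | urn 3] = (2+10+9+1)/4 = 11/2.
By the law of total expectation,
E[Z] = (1/3)·(13/3) + (1/3)·(5) + (1/3)·(11/2) = 89/18.

89/18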